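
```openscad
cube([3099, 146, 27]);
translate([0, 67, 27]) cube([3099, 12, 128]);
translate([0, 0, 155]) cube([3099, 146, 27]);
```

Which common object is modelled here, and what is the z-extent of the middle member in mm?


An I-beam. The web height is 128 mm.

Two wide flanges with a thin centred web — an I-beam. Overall 182 mm minus two 27 mm flanges gives a web of 182 − 2·27 = 128 mm.


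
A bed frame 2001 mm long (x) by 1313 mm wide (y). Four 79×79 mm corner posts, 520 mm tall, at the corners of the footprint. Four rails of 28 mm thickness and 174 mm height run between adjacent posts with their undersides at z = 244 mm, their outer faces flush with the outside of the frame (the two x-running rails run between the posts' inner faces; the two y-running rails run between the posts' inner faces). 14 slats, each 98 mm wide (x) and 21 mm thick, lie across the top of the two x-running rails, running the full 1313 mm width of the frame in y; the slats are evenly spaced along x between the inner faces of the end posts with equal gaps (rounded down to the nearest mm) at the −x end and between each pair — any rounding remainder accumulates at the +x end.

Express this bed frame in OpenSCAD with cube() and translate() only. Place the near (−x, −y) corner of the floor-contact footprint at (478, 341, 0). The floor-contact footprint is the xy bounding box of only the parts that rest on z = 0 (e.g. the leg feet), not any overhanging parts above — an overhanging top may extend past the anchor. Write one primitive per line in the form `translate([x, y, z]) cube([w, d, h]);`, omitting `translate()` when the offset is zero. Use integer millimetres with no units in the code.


translate([478, 341, 0]) cube([79, 79, 520]);
translate([478, 1575, 0]) cube([79, 79, 520]);
translate([2400, 341, 0]) cube([79, 79, 520]);
translate([2400, 1575, 0]) cube([79, 79, 520]);
translate([557, 341, 244]) cube([1843, 28, 174]);
translate([557, 1626, 244]) cube([1843, 28, 174]);
translate([478, 420, 244]) cube([28, 1155, 174]);
translate([2451, 420, 244]) cube([28, 1155, 174]);
translate([588, 341, 418]) cube([98, 1313, 21]);
translate([717, 341, 418]) cube([98, 1313, 21]);
translate([846, 341, 418]) cube([98, 1313, 21]);
translate([975, 341, 418]) cube([98, 1313, 21]);
translate([1104, 341, 418]) cube([98, 1313, 21]);
translate([1233, 341, 418]) cube([98, 1313, 21]);
translate([1362, 341, 418]) cube([98, 1313, 21]);
translate([1491, 341, 418]) cube([98, 1313, 21]);
translate([1620, 341, 418]) cube([98, 1313, 21]);
translate([1749, 341, 418]) cube([98, 1313, 21]);
translate([1878, 341, 418]) cube([98, 1313, 21]);
translate([2007, 341, 418]) cube([98, 1313, 21]);
translate([2136, 341, 418]) cube([98, 1313, 21]);
translate([2265, 341, 418]) cube([98, 1313, 21]);


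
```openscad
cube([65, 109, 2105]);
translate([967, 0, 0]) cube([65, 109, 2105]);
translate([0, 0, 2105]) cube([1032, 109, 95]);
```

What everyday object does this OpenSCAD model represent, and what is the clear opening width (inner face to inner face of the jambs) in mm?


A door frame. The clear opening width is 902 mm.

Two 2105 mm tall posts with a header on top — a door frame. The left jamb is 65 mm wide at x = 0; the right jamb starts at x = 967. The clear opening is 967 − 65 = 902 mm.


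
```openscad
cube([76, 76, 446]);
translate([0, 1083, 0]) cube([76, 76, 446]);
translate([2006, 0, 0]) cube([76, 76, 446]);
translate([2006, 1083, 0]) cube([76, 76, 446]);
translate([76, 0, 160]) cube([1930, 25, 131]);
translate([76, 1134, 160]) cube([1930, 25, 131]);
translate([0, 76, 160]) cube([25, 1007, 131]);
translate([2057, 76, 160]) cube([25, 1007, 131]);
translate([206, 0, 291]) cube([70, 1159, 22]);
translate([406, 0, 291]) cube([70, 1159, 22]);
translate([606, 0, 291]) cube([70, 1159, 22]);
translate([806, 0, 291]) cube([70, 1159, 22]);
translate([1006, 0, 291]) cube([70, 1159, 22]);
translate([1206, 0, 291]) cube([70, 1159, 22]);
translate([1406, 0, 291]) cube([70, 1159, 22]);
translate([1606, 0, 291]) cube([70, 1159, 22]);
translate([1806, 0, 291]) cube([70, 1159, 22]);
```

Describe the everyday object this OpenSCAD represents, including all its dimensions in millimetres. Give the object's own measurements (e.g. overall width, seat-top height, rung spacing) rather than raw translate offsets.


A bed frame 2082 mm long (x) by 1159 mm wide (y). Four 76×76 mm corner posts, 446 mm tall, at the corners of the footprint. Four rails of 25 mm thickness and 131 mm height run between adjacent posts with their undersides at z = 160 mm, their outer faces flush with the outside of the frame (the two x-running rails run between the posts' inner faces; the two y-running rails run between the posts' inner faces). 9 slats, each 70 mm wide (x) and 22 mm thick, lie across the top of the two x-running rails, running the full 1159 mm width of the frame in y; along x they sit between the end posts with a 130 mm gap after the −x posts and between neighbouring slats and before the +x posts.


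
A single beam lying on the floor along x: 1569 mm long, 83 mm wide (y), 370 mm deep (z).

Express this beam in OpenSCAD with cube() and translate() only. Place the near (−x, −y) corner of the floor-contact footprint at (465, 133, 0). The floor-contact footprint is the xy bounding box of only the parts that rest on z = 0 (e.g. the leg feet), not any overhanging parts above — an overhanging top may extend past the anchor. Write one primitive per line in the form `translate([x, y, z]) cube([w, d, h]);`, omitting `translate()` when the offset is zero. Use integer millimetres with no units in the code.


translate([465, 133, 0]) cube([1569, 83, 370]);


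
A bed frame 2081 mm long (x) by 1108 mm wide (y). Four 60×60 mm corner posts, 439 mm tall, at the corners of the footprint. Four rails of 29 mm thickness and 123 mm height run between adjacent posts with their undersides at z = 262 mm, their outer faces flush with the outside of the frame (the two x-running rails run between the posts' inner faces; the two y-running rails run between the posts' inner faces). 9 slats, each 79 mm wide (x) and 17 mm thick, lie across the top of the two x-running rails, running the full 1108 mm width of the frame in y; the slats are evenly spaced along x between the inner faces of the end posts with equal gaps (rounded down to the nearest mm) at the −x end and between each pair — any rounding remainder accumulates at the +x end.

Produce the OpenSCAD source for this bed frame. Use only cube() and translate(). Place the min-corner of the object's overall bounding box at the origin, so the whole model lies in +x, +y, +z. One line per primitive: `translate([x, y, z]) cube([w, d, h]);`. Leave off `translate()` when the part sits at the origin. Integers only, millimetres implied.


cube([60, 60, 439]);
translate([0, 1048, 0]) cube([60, 60, 439]);
translate([2021, 0, 0]) cube([60, 60, 439]);
translate([2021, 1048, 0]) cube([60, 60, 439]);
translate([60, 0, 262]) cube([1961, 29, 123]);
translate([60, 1079, 262]) cube([1961, 29, 123]);
translate([0, 60, 262]) cube([29, 988, 123]);
translate([2052, 60, 262]) cube([29, 988, 123]);
translate([185, 0, 385]) cube([79, 1108, 17]);
translate([389, 0, 385]) cube([79, 1108, 17]);
translate([593, 0, 385]) cube([79, 1108, 17]);
translate([797, 0, 385]) cube([79, 1108, 17]);
translate([1001, 0, 385]) cube([79, 1108, 17]);
translate([1205, 0, 385]) cube([79, 1108, 17]);
translate([1409, 0, 385]) cube([79, 1108, 17]);
translate([1613, 0, 385]) cube([79, 1108, 17]);
translate([1817, 0, 385]) cube([79, 1108, 17]);


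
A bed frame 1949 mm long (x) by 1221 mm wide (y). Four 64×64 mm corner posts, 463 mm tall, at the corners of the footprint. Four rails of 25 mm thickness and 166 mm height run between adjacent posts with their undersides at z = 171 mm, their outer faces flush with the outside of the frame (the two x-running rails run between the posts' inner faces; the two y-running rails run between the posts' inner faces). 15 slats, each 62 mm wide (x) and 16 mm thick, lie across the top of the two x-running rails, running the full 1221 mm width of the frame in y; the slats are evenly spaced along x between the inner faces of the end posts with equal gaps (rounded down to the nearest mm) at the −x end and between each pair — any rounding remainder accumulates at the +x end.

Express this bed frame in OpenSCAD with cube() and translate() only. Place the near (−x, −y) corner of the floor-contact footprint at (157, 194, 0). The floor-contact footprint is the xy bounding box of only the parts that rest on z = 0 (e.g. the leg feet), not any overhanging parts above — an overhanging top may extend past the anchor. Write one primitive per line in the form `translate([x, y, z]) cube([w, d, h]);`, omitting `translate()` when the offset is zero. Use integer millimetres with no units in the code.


translate([157, 194, 0]) cube([64, 64, 463]);
translate([157, 1351, 0]) cube([64, 64, 463]);
translate([2042, 194, 0]) cube([64, 64, 463]);
translate([2042, 1351, 0]) cube([64, 64, 463]);
translate([221, 194, 171]) cube([1821, 25, 166]);
translate([221, 1390, 171]) cube([1821, 25, 166]);
translate([157, 258, 171]) cube([25, 1093, 166]);
translate([2081, 258, 171]) cube([25, 1093, 166]);
translate([276, 194, 337]) cube([62, 1221, 16]);
translate([393, 194, 337]) cube([62, 1221, 16]);
translate([510, 194, 337]) cube([62, 1221, 16]);
translate([627, 194, 337]) cube([62, 1221, 16]);
translate([744, 194, 337]) cube([62, 1221, 16]);
translate([861, 194, 337]) cube([62, 1221, 16]);
translate([978, 194, 337]) cube([62, 1221, 16]);
translate([1095, 194, 337]) cube([62, 1221, 16]);
translate([1212, 194, 337]) cube([62, 1221, 16]);
translate([1329, 194, 337]) cube([62, 1221, 16]);
translate([1446, 194, 337]) cube([62, 1221, 16]);
translate([1563, 194, 337]) cube([62, 1221, 16]);
translate([1680, 194, 337]) cube([62, 1221, 16]);
translate([1797, 194, 337]) cube([62, 1221, 16]);
translate([1914, 194, 337]) cube([62, 1221, 16]);


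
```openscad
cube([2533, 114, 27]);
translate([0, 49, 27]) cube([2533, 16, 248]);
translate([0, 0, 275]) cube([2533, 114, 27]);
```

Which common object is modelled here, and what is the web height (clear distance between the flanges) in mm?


An I-beam. The web height is 248 mm.

Two wide flanges with a thin centred web — an I-beam. Overall 302 mm minus two 27 mm flanges gives a web of 302 − 2·27 = 248 mm.


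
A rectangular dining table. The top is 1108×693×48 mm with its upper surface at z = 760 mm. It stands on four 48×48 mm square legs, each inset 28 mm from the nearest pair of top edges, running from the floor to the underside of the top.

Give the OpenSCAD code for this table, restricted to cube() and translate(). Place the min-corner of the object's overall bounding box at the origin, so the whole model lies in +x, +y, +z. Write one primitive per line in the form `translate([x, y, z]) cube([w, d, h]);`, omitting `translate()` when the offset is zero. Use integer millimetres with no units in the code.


translate([0, 0, 712]) cube([1108, 693, 48]);
translate([28, 28, 0]) cube([48, 48, 712]);
translate([1032, 28, 0]) cube([48, 48, 712]);
translate([28, 617, 0]) cube([48, 48, 712]);
translate([1032, 617, 0]) cube([48, 48, 712]);


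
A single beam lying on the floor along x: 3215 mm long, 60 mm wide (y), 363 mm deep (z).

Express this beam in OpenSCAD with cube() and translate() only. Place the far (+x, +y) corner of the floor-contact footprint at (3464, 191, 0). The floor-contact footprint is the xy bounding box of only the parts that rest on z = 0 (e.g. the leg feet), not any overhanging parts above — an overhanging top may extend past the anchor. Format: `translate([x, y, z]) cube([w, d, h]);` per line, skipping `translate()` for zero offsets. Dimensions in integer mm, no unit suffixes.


translate([249, 131, 0]) cube([3215, 60, 363]);


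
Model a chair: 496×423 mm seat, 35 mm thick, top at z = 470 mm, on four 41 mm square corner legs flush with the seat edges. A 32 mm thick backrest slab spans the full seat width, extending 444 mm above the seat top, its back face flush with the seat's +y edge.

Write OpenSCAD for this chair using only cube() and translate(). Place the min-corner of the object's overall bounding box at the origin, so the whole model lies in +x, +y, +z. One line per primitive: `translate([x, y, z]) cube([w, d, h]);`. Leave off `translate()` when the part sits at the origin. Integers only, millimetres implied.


translate([0, 0, 435]) cube([496, 423, 35]);
cube([41, 41, 435]);
translate([455, 0, 0]) cube([41, 41, 435]);
translate([0, 382, 0]) cube([41, 41, 435]);
translate([455, 382, 0]) cube([41, 41, 435]);
translate([0, 391, 470]) cube([496, 32, 444]);


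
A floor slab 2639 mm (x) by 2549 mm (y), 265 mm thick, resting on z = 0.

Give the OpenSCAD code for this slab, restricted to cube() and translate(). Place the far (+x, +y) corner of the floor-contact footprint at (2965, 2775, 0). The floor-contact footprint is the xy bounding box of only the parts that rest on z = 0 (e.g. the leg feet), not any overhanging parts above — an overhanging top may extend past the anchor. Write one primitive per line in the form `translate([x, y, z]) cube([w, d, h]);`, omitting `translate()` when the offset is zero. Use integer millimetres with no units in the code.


translate([326, 226, 0]) cube([2639, 2549, 265]);


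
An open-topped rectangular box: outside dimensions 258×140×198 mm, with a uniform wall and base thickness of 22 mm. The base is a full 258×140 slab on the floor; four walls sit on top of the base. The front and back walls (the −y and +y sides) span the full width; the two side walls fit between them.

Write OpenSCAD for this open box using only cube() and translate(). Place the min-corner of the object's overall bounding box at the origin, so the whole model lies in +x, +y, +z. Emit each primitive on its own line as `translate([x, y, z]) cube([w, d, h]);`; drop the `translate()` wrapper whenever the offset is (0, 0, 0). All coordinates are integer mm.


cube([258, 140, 22]);
translate([0, 0, 22]) cube([258, 22, 176]);
translate([0, 118, 22]) cube([258, 22, 176]);
translate([0, 22, 22]) cube([22, 96, 176]);
translate([236, 22, 22]) cube([22, 96, 176]);


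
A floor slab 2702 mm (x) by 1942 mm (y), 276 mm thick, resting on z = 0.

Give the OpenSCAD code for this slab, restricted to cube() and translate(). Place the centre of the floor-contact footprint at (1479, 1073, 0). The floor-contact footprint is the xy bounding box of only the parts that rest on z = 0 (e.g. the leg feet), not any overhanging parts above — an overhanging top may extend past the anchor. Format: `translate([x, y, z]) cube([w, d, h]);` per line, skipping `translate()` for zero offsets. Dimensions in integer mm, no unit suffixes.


translate([128, 102, 0]) cube([2702, 1942, 276]);


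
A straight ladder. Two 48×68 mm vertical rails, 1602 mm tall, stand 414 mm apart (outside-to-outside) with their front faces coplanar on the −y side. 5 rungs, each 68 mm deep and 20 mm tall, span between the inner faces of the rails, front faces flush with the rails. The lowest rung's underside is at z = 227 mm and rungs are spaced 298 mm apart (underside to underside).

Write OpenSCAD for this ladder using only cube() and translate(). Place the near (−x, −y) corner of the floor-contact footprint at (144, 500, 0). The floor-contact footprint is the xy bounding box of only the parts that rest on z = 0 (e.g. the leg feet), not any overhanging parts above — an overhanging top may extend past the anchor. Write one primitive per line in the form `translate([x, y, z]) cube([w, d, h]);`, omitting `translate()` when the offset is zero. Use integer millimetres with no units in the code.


translate([144, 500, 0]) cube([48, 68, 1602]);
translate([510, 500, 0]) cube([48, 68, 1602]);
translate([192, 500, 227]) cube([318, 68, 20]);
translate([192, 500, 525]) cube([318, 68, 20]);
translate([192, 500, 823]) cube([318, 68, 20]);
translate([192, 500, 1121]) cube([318, 68, 20]);
translate([192, 500, 1419]) cube([318, 68, 20]);


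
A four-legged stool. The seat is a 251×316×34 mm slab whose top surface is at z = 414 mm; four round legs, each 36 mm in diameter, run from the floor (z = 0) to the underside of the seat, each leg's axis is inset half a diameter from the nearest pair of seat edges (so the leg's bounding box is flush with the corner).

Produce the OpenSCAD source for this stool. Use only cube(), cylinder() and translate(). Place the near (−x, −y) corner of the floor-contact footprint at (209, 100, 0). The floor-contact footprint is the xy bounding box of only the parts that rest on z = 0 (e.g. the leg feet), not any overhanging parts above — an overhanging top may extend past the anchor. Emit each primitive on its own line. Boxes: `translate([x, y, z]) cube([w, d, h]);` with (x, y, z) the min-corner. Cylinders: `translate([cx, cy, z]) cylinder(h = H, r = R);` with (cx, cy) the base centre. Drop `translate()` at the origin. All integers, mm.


translate([209, 100, 380]) cube([251, 316, 34]);
translate([227, 118, 0]) cylinder(h = 380, r = 18);
translate([442, 118, 0]) cylinder(h = 380, r = 18);
translate([227, 398, 0]) cylinder(h = 380, r = 18);
translate([442, 398, 0]) cylinder(h = 380, r = 18);


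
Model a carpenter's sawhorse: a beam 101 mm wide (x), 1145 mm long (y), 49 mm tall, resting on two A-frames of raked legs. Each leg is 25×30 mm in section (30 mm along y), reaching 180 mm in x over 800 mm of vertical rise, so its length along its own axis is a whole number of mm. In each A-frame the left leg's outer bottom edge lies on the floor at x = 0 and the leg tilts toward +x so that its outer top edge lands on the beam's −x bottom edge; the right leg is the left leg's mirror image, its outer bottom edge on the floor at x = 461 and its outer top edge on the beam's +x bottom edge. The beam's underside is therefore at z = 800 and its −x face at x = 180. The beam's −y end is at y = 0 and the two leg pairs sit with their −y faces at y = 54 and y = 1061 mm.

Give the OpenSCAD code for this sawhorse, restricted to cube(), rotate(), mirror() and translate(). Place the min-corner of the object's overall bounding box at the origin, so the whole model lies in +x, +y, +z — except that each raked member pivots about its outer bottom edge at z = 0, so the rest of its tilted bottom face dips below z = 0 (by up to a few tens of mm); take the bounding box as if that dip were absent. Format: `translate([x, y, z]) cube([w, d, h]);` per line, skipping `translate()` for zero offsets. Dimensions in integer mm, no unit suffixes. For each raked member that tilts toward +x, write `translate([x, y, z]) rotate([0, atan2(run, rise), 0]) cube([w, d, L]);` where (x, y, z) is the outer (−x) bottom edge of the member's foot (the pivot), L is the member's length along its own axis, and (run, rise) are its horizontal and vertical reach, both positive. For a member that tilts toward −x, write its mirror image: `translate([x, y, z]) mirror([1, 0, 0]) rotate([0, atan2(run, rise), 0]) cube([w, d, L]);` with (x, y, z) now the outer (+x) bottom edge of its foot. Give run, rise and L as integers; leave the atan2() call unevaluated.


translate([180, 0, 800]) cube([101, 1145, 49]);
translate([0, 54, 0]) rotate([0, atan2(180, 800), 0]) cube([25, 30, 820]);
translate([461, 54, 0]) mirror([1, 0, 0]) rotate([0, atan2(180, 800), 0]) cube([25, 30, 820]);
translate([0, 1061, 0]) rotate([0, atan2(180, 800), 0]) cube([25, 30, 820]);
translate([461, 1061, 0]) mirror([1, 0, 0]) rotate([0, atan2(180, 800), 0]) cube([25, 30, 820]);


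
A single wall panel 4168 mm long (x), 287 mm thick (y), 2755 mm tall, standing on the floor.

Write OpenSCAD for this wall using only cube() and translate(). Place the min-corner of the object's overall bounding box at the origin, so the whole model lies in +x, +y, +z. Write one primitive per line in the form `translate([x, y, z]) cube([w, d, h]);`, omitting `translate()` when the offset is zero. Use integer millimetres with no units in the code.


cube([4168, 287, 2755]);


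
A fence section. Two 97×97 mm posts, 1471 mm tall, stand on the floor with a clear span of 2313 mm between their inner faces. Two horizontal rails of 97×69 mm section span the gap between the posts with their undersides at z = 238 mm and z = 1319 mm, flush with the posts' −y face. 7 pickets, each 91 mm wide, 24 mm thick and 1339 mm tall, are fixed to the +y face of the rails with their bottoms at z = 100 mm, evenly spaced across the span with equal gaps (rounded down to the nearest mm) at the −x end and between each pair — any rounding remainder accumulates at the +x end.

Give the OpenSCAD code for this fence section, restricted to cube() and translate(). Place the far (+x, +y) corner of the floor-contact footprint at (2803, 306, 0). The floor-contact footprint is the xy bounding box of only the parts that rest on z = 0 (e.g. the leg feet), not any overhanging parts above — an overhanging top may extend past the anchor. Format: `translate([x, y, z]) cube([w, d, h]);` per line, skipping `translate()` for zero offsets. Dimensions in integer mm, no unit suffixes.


translate([296, 209, 0]) cube([97, 97, 1471]);
translate([2706, 209, 0]) cube([97, 97, 1471]);
translate([393, 209, 238]) cube([2313, 97, 69]);
translate([393, 209, 1319]) cube([2313, 97, 69]);
translate([602, 306, 100]) cube([91, 24, 1339]);
translate([902, 306, 100]) cube([91, 24, 1339]);
translate([1202, 306, 100]) cube([91, 24, 1339]);
translate([1502, 306, 100]) cube([91, 24, 1339]);
translate([1802, 306, 100]) cube([91, 24, 1339]);
translate([2102, 306, 100]) cube([91, 24, 1339]);
translate([2402, 306, 100]) cube([91, 24, 1339]);


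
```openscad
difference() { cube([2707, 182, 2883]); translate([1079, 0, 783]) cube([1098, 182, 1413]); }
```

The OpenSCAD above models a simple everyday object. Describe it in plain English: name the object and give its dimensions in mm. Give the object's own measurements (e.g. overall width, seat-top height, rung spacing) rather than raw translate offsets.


A wall 2707 mm long (x), 182 mm thick (y), 2883 mm tall, with a rectangular window opening cut through it. The opening is 1098 mm wide and 1413 mm tall; its sill is at z = 783 mm and its near (−x) edge is 1079 mm from the wall's −x end. The opening passes through the full wall thickness.


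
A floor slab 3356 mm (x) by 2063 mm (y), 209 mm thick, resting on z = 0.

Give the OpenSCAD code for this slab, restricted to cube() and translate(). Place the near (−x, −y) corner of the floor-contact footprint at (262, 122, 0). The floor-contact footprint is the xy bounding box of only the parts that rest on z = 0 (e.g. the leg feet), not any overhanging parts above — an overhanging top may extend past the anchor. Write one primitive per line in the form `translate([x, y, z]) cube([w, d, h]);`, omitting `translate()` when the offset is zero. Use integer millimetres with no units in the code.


translate([262, 122, 0]) cube([3356, 2063, 209]);


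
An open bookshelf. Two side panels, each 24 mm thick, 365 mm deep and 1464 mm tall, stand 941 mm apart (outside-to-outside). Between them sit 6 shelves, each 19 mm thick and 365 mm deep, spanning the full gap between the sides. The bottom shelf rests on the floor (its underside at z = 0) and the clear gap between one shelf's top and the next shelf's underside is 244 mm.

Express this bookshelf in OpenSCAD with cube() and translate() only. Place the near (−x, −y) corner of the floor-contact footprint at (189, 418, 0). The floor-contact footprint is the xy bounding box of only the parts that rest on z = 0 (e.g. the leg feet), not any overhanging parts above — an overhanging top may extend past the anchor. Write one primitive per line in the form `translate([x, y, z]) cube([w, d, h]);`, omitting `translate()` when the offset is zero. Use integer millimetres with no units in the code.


translate([189, 418, 0]) cube([24, 365, 1464]);
translate([1106, 418, 0]) cube([24, 365, 1464]);
translate([213, 418, 0]) cube([893, 365, 19]);
translate([213, 418, 263]) cube([893, 365, 19]);
translate([213, 418, 526]) cube([893, 365, 19]);
translate([213, 418, 789]) cube([893, 365, 19]);
translate([213, 418, 1052]) cube([893, 365, 19]);
translate([213, 418, 1315]) cube([893, 365, 19]);


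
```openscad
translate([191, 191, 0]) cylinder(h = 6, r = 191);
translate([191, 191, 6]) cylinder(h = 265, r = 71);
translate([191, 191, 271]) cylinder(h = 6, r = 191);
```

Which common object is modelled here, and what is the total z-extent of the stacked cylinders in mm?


A spool. The overall height is 277 mm.

Three coaxial cylinders, large–small–large — a spool. Two 6 mm flanges and a 265 mm core give 6 + 265 + 6 = 277 mm.


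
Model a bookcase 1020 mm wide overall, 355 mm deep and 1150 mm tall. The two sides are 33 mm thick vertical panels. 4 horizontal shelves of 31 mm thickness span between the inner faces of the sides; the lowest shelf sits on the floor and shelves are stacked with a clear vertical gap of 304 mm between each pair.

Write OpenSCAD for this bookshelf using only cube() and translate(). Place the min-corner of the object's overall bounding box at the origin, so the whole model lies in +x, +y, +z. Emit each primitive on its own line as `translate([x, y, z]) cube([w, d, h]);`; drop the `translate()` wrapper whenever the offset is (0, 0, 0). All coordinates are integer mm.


cube([33, 355, 1150]);
translate([987, 0, 0]) cube([33, 355, 1150]);
translate([33, 0, 0]) cube([954, 355, 31]);
translate([33, 0, 335]) cube([954, 355, 31]);
translate([33, 0, 670]) cube([954, 355, 31]);
translate([33, 0, 1005]) cube([954, 355, 31]);


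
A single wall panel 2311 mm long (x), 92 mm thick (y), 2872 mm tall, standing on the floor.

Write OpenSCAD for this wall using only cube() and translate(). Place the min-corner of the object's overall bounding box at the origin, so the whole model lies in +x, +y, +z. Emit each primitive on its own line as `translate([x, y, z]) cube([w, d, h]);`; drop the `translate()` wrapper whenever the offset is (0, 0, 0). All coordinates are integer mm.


cube([2311, 92, 2872]);


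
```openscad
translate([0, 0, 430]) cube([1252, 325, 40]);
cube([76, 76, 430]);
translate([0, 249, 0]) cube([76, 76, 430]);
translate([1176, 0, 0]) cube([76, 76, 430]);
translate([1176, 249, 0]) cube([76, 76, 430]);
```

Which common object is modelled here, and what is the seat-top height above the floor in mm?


A bench. The seat-top height is 470 mm.

A long slab on four corner posts — a bench. The slab sits at z = 430 with thickness 40, so the top is 430 + 40 = 470 mm.


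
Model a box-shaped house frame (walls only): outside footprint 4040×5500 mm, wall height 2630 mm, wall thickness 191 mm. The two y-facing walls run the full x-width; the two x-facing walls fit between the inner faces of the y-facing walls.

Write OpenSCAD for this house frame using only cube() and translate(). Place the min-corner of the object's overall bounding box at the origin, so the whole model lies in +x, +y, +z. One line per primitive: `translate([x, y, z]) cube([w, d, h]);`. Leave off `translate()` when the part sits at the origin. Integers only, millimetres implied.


cube([4040, 191, 2630]);
translate([0, 5309, 0]) cube([4040, 191, 2630]);
translate([0, 191, 0]) cube([191, 5118, 2630]);
translate([3849, 191, 0]) cube([191, 5118, 2630]);


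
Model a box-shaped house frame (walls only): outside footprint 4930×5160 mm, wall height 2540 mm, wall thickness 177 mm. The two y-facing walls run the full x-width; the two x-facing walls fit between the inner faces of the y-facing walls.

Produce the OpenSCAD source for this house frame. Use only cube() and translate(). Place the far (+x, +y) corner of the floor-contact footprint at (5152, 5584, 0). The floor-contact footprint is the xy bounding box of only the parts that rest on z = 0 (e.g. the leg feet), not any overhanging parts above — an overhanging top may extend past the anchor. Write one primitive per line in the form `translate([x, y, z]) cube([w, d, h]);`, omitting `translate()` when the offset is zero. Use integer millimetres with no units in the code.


translate([222, 424, 0]) cube([4930, 177, 2540]);
translate([222, 5407, 0]) cube([4930, 177, 2540]);
translate([222, 601, 0]) cube([177, 4806, 2540]);
translate([4975, 601, 0]) cube([177, 4806, 2540]);


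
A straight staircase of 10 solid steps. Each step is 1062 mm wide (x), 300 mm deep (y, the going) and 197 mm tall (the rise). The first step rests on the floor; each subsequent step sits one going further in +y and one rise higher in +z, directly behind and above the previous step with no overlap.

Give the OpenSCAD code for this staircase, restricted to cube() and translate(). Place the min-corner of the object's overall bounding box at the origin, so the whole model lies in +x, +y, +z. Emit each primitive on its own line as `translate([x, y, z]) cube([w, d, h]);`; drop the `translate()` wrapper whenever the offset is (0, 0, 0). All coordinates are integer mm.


cube([1062, 300, 197]);
translate([0, 300, 197]) cube([1062, 300, 197]);
translate([0, 600, 394]) cube([1062, 300, 197]);
translate([0, 900, 591]) cube([1062, 300, 197]);
translate([0, 1200, 788]) cube([1062, 300, 197]);
translate([0, 1500, 985]) cube([1062, 300, 197]);
translate([0, 1800, 1182]) cube([1062, 300, 197]);
translate([0, 2100, 1379]) cube([1062, 300, 197]);
translate([0, 2400, 1576]) cube([1062, 300, 197]);
translate([0, 2700, 1773]) cube([1062, 300, 197]);


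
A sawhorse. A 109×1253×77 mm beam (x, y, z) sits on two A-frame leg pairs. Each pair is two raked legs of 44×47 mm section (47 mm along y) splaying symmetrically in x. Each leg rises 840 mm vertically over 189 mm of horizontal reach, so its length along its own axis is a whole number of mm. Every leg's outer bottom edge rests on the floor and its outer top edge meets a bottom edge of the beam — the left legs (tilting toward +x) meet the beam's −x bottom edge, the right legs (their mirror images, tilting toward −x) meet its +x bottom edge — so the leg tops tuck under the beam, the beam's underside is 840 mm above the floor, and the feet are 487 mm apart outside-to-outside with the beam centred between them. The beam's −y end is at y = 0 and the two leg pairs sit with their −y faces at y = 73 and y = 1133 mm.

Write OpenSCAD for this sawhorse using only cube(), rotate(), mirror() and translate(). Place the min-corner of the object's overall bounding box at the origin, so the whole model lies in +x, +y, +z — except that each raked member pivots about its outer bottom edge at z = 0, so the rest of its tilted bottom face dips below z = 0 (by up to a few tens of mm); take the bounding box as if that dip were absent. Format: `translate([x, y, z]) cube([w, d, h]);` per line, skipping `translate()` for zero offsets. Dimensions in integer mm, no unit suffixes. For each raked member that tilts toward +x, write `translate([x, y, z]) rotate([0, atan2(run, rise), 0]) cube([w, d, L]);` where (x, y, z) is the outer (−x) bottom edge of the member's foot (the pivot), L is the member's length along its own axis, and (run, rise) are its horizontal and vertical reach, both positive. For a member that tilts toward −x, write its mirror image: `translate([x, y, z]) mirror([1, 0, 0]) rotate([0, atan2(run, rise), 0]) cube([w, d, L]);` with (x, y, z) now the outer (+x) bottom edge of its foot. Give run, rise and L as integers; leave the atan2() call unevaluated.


translate([189, 0, 840]) cube([109, 1253, 77]);
translate([0, 73, 0]) rotate([0, atan2(189, 840), 0]) cube([44, 47, 861]);
translate([487, 73, 0]) mirror([1, 0, 0]) rotate([0, atan2(189, 840), 0]) cube([44, 47, 861]);
translate([0, 1133, 0]) rotate([0, atan2(189, 840), 0]) cube([44, 47, 861]);
translate([487, 1133, 0]) mirror([1, 0, 0]) rotate([0, atan2(189, 840), 0]) cube([44, 47, 861]);


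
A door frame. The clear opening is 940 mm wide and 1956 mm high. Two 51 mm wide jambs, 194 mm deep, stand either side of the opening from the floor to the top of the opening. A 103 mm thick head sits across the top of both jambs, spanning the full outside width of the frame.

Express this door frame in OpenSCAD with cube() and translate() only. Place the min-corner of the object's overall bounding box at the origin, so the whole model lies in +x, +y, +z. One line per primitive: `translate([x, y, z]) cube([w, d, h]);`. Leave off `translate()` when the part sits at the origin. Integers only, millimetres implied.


cube([51, 194, 1956]);
translate([991, 0, 0]) cube([51, 194, 1956]);
translate([0, 0, 1956]) cube([1042, 194, 103]);


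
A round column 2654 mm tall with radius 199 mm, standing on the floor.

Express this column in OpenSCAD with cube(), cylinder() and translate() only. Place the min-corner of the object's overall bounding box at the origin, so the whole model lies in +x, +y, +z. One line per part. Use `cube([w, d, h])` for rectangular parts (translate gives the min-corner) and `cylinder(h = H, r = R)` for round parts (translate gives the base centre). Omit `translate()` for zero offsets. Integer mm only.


translate([199, 199, 0]) cylinder(h = 2654, r = 199);


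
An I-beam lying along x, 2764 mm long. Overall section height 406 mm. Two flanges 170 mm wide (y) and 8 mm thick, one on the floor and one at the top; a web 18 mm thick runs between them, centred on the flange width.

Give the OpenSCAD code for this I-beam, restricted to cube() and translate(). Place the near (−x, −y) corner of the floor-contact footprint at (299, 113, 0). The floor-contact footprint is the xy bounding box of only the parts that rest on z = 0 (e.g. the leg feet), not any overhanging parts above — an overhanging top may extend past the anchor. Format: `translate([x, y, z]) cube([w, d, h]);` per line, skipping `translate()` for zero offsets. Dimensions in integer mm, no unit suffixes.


translate([299, 113, 0]) cube([2764, 170, 8]);
translate([299, 189, 8]) cube([2764, 18, 390]);
translate([299, 113, 398]) cube([2764, 170, 8]);


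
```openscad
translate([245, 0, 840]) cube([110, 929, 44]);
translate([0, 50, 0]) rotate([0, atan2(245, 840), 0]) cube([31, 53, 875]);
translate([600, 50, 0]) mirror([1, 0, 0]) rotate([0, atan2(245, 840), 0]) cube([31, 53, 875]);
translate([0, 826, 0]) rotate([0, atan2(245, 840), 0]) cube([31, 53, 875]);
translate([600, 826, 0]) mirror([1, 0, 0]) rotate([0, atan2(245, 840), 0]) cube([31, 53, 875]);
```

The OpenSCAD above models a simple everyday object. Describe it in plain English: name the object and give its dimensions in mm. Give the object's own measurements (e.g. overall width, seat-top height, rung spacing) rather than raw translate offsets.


A sawhorse. A 110×929×44 mm beam (x, y, z) sits on two A-frame leg pairs. Each pair is two raked legs of 31×53 mm section (53 mm along y) splaying symmetrically in x. Each leg rises 840 mm vertically over 245 mm of horizontal reach and is 875 mm long along its own axis. Every leg's outer bottom edge rests on the floor and its outer top edge meets a bottom edge of the beam — the left legs (tilting toward +x) meet the beam's −x bottom edge, the right legs (their mirror images, tilting toward −x) meet its +x bottom edge — so the leg tops tuck under the beam, the beam's underside is 840 mm above the floor, and the feet are 600 mm apart outside-to-outside with the beam centred between them. The two leg pairs are set in 50 mm from either end of the beam.


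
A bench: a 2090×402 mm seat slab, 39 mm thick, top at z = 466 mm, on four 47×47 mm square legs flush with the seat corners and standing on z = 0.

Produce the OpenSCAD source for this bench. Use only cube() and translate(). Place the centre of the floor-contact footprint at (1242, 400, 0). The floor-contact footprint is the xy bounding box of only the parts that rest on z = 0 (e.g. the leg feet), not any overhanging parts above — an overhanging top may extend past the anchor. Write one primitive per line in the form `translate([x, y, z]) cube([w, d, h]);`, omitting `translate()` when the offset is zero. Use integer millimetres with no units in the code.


translate([197, 199, 427]) cube([2090, 402, 39]);
translate([197, 199, 0]) cube([47, 47, 427]);
translate([197, 554, 0]) cube([47, 47, 427]);
translate([2240, 199, 0]) cube([47, 47, 427]);
translate([2240, 554, 0]) cube([47, 47, 427]);


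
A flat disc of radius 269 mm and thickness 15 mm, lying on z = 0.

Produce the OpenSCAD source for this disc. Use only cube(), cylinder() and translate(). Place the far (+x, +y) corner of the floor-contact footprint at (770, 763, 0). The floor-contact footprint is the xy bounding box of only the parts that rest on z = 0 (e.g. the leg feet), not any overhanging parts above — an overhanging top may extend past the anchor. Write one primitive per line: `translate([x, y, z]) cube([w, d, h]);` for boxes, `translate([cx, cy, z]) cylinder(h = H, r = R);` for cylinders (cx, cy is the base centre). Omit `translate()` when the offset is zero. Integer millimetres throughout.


translate([501, 494, 0]) cylinder(h = 15, r = 269);


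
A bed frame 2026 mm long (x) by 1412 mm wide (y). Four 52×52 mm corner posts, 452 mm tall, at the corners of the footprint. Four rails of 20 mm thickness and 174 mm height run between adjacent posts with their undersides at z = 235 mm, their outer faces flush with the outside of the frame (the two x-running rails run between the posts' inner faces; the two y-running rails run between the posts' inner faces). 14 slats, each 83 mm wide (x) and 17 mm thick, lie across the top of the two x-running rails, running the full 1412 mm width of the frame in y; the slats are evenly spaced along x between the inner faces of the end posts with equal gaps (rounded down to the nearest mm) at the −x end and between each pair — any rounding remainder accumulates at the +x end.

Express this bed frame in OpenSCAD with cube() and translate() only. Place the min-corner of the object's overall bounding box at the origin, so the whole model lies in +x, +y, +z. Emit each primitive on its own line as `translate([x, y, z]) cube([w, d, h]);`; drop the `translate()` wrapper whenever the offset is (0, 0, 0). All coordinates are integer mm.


cube([52, 52, 452]);
translate([0, 1360, 0]) cube([52, 52, 452]);
translate([1974, 0, 0]) cube([52, 52, 452]);
translate([1974, 1360, 0]) cube([52, 52, 452]);
translate([52, 0, 235]) cube([1922, 20, 174]);
translate([52, 1392, 235]) cube([1922, 20, 174]);
translate([0, 52, 235]) cube([20, 1308, 174]);
translate([2006, 52, 235]) cube([20, 1308, 174]);
translate([102, 0, 409]) cube([83, 1412, 17]);
translate([235, 0, 409]) cube([83, 1412, 17]);
translate([368, 0, 409]) cube([83, 1412, 17]);
translate([501, 0, 409]) cube([83, 1412, 17]);
translate([634, 0, 409]) cube([83, 1412, 17]);
translate([767, 0, 409]) cube([83, 1412, 17]);
translate([900, 0, 409]) cube([83, 1412, 17]);
translate([1033, 0, 409]) cube([83, 1412, 17]);
translate([1166, 0, 409]) cube([83, 1412, 17]);
translate([1299, 0, 409]) cube([83, 1412, 17]);
translate([1432, 0, 409]) cube([83, 1412, 17]);
translate([1565, 0, 409]) cube([83, 1412, 17]);
translate([1698, 0, 409]) cube([83, 1412, 17]);
translate([1831, 0, 409]) cube([83, 1412, 17]);


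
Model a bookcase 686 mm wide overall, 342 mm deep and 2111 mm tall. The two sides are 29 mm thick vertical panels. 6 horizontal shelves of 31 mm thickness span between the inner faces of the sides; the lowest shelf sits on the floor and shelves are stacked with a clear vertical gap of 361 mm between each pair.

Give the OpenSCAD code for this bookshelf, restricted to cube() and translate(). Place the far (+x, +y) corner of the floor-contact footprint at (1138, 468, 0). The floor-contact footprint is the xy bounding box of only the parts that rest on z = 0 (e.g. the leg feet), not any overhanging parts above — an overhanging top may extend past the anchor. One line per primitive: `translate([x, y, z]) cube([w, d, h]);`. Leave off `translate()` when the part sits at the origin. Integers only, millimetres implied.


translate([452, 126, 0]) cube([29, 342, 2111]);
translate([1109, 126, 0]) cube([29, 342, 2111]);
translate([481, 126, 0]) cube([628, 342, 31]);
translate([481, 126, 392]) cube([628, 342, 31]);
translate([481, 126, 784]) cube([628, 342, 31]);
translate([481, 126, 1176]) cube([628, 342, 31]);
translate([481, 126, 1568]) cube([628, 342, 31]);
translate([481, 126, 1960]) cube([628, 342, 31]);
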